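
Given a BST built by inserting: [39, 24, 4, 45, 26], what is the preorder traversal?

Tree insertion order: [39, 24, 4, 45, 26]
Tree (level-order array): [39, 24, 45, 4, 26]
Preorder traversal: [39, 24, 4, 26, 45]


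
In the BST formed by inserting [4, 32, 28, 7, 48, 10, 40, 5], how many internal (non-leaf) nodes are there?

Tree built from: [4, 32, 28, 7, 48, 10, 40, 5]
Tree (level-order array): [4, None, 32, 28, 48, 7, None, 40, None, 5, 10]
Rule: An internal node has at least one child.
Per-node child counts:
  node 4: 1 child(ren)
  node 32: 2 child(ren)
  node 28: 1 child(ren)
  node 7: 2 child(ren)
  node 5: 0 child(ren)
  node 10: 0 child(ren)
  node 48: 1 child(ren)
  node 40: 0 child(ren)
Matching nodes: [4, 32, 28, 7, 48]
Count of internal (non-leaf) nodes: 5


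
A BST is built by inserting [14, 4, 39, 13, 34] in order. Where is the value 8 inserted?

Starting tree (level order): [14, 4, 39, None, 13, 34]
Insertion path: 14 -> 4 -> 13
Result: insert 8 as left child of 13
Final tree (level order): [14, 4, 39, None, 13, 34, None, 8]


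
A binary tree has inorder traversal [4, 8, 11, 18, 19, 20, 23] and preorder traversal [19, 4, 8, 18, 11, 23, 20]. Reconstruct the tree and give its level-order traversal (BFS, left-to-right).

Inorder:  [4, 8, 11, 18, 19, 20, 23]
Preorder: [19, 4, 8, 18, 11, 23, 20]
Algorithm: preorder visits root first, so consume preorder in order;
for each root, split the current inorder slice at that value into
left-subtree inorder and right-subtree inorder, then recurse.
Recursive splits:
  root=19; inorder splits into left=[4, 8, 11, 18], right=[20, 23]
  root=4; inorder splits into left=[], right=[8, 11, 18]
  root=8; inorder splits into left=[], right=[11, 18]
  root=18; inorder splits into left=[11], right=[]
  root=11; inorder splits into left=[], right=[]
  root=23; inorder splits into left=[20], right=[]
  root=20; inorder splits into left=[], right=[]
Reconstructed level-order: [19, 4, 23, 8, 20, 18, 11]


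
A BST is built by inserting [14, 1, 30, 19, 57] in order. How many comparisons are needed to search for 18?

Search path for 18: 14 -> 30 -> 19
Found: False
Comparisons: 3


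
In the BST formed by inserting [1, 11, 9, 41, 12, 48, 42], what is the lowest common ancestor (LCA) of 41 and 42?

Tree insertion order: [1, 11, 9, 41, 12, 48, 42]
Tree (level-order array): [1, None, 11, 9, 41, None, None, 12, 48, None, None, 42]
In a BST, the LCA of p=41, q=42 is the first node v on the
root-to-leaf path with p <= v <= q (go left if both < v, right if both > v).
Walk from root:
  at 1: both 41 and 42 > 1, go right
  at 11: both 41 and 42 > 11, go right
  at 41: 41 <= 41 <= 42, this is the LCA
LCA = 41


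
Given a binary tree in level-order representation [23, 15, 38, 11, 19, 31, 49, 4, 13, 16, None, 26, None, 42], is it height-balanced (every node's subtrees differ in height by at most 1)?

Tree (level-order array): [23, 15, 38, 11, 19, 31, 49, 4, 13, 16, None, 26, None, 42]
Definition: a tree is height-balanced if, at every node, |h(left) - h(right)| <= 1 (empty subtree has height -1).
Bottom-up per-node check:
  node 4: h_left=-1, h_right=-1, diff=0 [OK], height=0
  node 13: h_left=-1, h_right=-1, diff=0 [OK], height=0
  node 11: h_left=0, h_right=0, diff=0 [OK], height=1
  node 16: h_left=-1, h_right=-1, diff=0 [OK], height=0
  node 19: h_left=0, h_right=-1, diff=1 [OK], height=1
  node 15: h_left=1, h_right=1, diff=0 [OK], height=2
  node 26: h_left=-1, h_right=-1, diff=0 [OK], height=0
  node 31: h_left=0, h_right=-1, diff=1 [OK], height=1
  node 42: h_left=-1, h_right=-1, diff=0 [OK], height=0
  node 49: h_left=0, h_right=-1, diff=1 [OK], height=1
  node 38: h_left=1, h_right=1, diff=0 [OK], height=2
  node 23: h_left=2, h_right=2, diff=0 [OK], height=3
All nodes satisfy the balance condition.
Result: Balanced


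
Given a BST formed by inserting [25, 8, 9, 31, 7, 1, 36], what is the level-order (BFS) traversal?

Tree insertion order: [25, 8, 9, 31, 7, 1, 36]
Tree (level-order array): [25, 8, 31, 7, 9, None, 36, 1]
BFS from the root, enqueuing left then right child of each popped node:
  queue [25] -> pop 25, enqueue [8, 31], visited so far: [25]
  queue [8, 31] -> pop 8, enqueue [7, 9], visited so far: [25, 8]
  queue [31, 7, 9] -> pop 31, enqueue [36], visited so far: [25, 8, 31]
  queue [7, 9, 36] -> pop 7, enqueue [1], visited so far: [25, 8, 31, 7]
  queue [9, 36, 1] -> pop 9, enqueue [none], visited so far: [25, 8, 31, 7, 9]
  queue [36, 1] -> pop 36, enqueue [none], visited so far: [25, 8, 31, 7, 9, 36]
  queue [1] -> pop 1, enqueue [none], visited so far: [25, 8, 31, 7, 9, 36, 1]
Result: [25, 8, 31, 7, 9, 36, 1]


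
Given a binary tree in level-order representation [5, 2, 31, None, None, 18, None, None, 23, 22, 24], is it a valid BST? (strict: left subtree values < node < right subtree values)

Level-order array: [5, 2, 31, None, None, 18, None, None, 23, 22, 24]
Validate using subtree bounds (lo, hi): at each node, require lo < value < hi,
then recurse left with hi=value and right with lo=value.
Preorder trace (stopping at first violation):
  at node 5 with bounds (-inf, +inf): OK
  at node 2 with bounds (-inf, 5): OK
  at node 31 with bounds (5, +inf): OK
  at node 18 with bounds (5, 31): OK
  at node 23 with bounds (18, 31): OK
  at node 22 with bounds (18, 23): OK
  at node 24 with bounds (23, 31): OK
No violation found at any node.
Result: Valid BST


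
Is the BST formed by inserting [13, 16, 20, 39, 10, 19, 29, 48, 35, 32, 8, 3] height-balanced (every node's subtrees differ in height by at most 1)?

Tree (level-order array): [13, 10, 16, 8, None, None, 20, 3, None, 19, 39, None, None, None, None, 29, 48, None, 35, None, None, 32]
Definition: a tree is height-balanced if, at every node, |h(left) - h(right)| <= 1 (empty subtree has height -1).
Bottom-up per-node check:
  node 3: h_left=-1, h_right=-1, diff=0 [OK], height=0
  node 8: h_left=0, h_right=-1, diff=1 [OK], height=1
  node 10: h_left=1, h_right=-1, diff=2 [FAIL (|1--1|=2 > 1)], height=2
  node 19: h_left=-1, h_right=-1, diff=0 [OK], height=0
  node 32: h_left=-1, h_right=-1, diff=0 [OK], height=0
  node 35: h_left=0, h_right=-1, diff=1 [OK], height=1
  node 29: h_left=-1, h_right=1, diff=2 [FAIL (|-1-1|=2 > 1)], height=2
  node 48: h_left=-1, h_right=-1, diff=0 [OK], height=0
  node 39: h_left=2, h_right=0, diff=2 [FAIL (|2-0|=2 > 1)], height=3
  node 20: h_left=0, h_right=3, diff=3 [FAIL (|0-3|=3 > 1)], height=4
  node 16: h_left=-1, h_right=4, diff=5 [FAIL (|-1-4|=5 > 1)], height=5
  node 13: h_left=2, h_right=5, diff=3 [FAIL (|2-5|=3 > 1)], height=6
Node 10 violates the condition: |1 - -1| = 2 > 1.
Result: Not balanced


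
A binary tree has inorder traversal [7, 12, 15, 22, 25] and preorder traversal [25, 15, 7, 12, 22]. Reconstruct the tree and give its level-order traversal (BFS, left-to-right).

Inorder:  [7, 12, 15, 22, 25]
Preorder: [25, 15, 7, 12, 22]
Algorithm: preorder visits root first, so consume preorder in order;
for each root, split the current inorder slice at that value into
left-subtree inorder and right-subtree inorder, then recurse.
Recursive splits:
  root=25; inorder splits into left=[7, 12, 15, 22], right=[]
  root=15; inorder splits into left=[7, 12], right=[22]
  root=7; inorder splits into left=[], right=[12]
  root=12; inorder splits into left=[], right=[]
  root=22; inorder splits into left=[], right=[]
Reconstructed level-order: [25, 15, 7, 22, 12]


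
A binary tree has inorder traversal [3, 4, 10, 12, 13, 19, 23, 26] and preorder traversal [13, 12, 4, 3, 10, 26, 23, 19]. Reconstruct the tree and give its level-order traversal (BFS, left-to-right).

Inorder:  [3, 4, 10, 12, 13, 19, 23, 26]
Preorder: [13, 12, 4, 3, 10, 26, 23, 19]
Algorithm: preorder visits root first, so consume preorder in order;
for each root, split the current inorder slice at that value into
left-subtree inorder and right-subtree inorder, then recurse.
Recursive splits:
  root=13; inorder splits into left=[3, 4, 10, 12], right=[19, 23, 26]
  root=12; inorder splits into left=[3, 4, 10], right=[]
  root=4; inorder splits into left=[3], right=[10]
  root=3; inorder splits into left=[], right=[]
  root=10; inorder splits into left=[], right=[]
  root=26; inorder splits into left=[19, 23], right=[]
  root=23; inorder splits into left=[19], right=[]
  root=19; inorder splits into left=[], right=[]
Reconstructed level-order: [13, 12, 26, 4, 23, 3, 10, 19]


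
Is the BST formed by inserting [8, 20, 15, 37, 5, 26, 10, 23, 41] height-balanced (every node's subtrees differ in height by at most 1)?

Tree (level-order array): [8, 5, 20, None, None, 15, 37, 10, None, 26, 41, None, None, 23]
Definition: a tree is height-balanced if, at every node, |h(left) - h(right)| <= 1 (empty subtree has height -1).
Bottom-up per-node check:
  node 5: h_left=-1, h_right=-1, diff=0 [OK], height=0
  node 10: h_left=-1, h_right=-1, diff=0 [OK], height=0
  node 15: h_left=0, h_right=-1, diff=1 [OK], height=1
  node 23: h_left=-1, h_right=-1, diff=0 [OK], height=0
  node 26: h_left=0, h_right=-1, diff=1 [OK], height=1
  node 41: h_left=-1, h_right=-1, diff=0 [OK], height=0
  node 37: h_left=1, h_right=0, diff=1 [OK], height=2
  node 20: h_left=1, h_right=2, diff=1 [OK], height=3
  node 8: h_left=0, h_right=3, diff=3 [FAIL (|0-3|=3 > 1)], height=4
Node 8 violates the condition: |0 - 3| = 3 > 1.
Result: Not balanced


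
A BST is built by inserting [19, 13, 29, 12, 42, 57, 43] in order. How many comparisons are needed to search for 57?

Search path for 57: 19 -> 29 -> 42 -> 57
Found: True
Comparisons: 4


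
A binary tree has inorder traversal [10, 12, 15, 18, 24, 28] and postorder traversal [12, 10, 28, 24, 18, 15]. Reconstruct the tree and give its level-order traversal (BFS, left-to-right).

Inorder:   [10, 12, 15, 18, 24, 28]
Postorder: [12, 10, 28, 24, 18, 15]
Algorithm: postorder visits root last, so walk postorder right-to-left;
each value is the root of the current inorder slice — split it at that
value, recurse on the right subtree first, then the left.
Recursive splits:
  root=15; inorder splits into left=[10, 12], right=[18, 24, 28]
  root=18; inorder splits into left=[], right=[24, 28]
  root=24; inorder splits into left=[], right=[28]
  root=28; inorder splits into left=[], right=[]
  root=10; inorder splits into left=[], right=[12]
  root=12; inorder splits into left=[], right=[]
Reconstructed level-order: [15, 10, 18, 12, 24, 28]


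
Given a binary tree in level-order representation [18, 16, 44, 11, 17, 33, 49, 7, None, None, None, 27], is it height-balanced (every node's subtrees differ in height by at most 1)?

Tree (level-order array): [18, 16, 44, 11, 17, 33, 49, 7, None, None, None, 27]
Definition: a tree is height-balanced if, at every node, |h(left) - h(right)| <= 1 (empty subtree has height -1).
Bottom-up per-node check:
  node 7: h_left=-1, h_right=-1, diff=0 [OK], height=0
  node 11: h_left=0, h_right=-1, diff=1 [OK], height=1
  node 17: h_left=-1, h_right=-1, diff=0 [OK], height=0
  node 16: h_left=1, h_right=0, diff=1 [OK], height=2
  node 27: h_left=-1, h_right=-1, diff=0 [OK], height=0
  node 33: h_left=0, h_right=-1, diff=1 [OK], height=1
  node 49: h_left=-1, h_right=-1, diff=0 [OK], height=0
  node 44: h_left=1, h_right=0, diff=1 [OK], height=2
  node 18: h_left=2, h_right=2, diff=0 [OK], height=3
All nodes satisfy the balance condition.
Result: Balanced


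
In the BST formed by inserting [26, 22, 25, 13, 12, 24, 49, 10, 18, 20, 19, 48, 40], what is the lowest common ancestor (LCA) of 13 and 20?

Tree insertion order: [26, 22, 25, 13, 12, 24, 49, 10, 18, 20, 19, 48, 40]
Tree (level-order array): [26, 22, 49, 13, 25, 48, None, 12, 18, 24, None, 40, None, 10, None, None, 20, None, None, None, None, None, None, 19]
In a BST, the LCA of p=13, q=20 is the first node v on the
root-to-leaf path with p <= v <= q (go left if both < v, right if both > v).
Walk from root:
  at 26: both 13 and 20 < 26, go left
  at 22: both 13 and 20 < 22, go left
  at 13: 13 <= 13 <= 20, this is the LCA
LCA = 13


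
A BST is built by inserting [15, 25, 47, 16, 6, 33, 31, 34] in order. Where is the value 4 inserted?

Starting tree (level order): [15, 6, 25, None, None, 16, 47, None, None, 33, None, 31, 34]
Insertion path: 15 -> 6
Result: insert 4 as left child of 6
Final tree (level order): [15, 6, 25, 4, None, 16, 47, None, None, None, None, 33, None, 31, 34]


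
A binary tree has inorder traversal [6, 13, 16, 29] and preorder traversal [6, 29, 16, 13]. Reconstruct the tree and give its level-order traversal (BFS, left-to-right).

Inorder:  [6, 13, 16, 29]
Preorder: [6, 29, 16, 13]
Algorithm: preorder visits root first, so consume preorder in order;
for each root, split the current inorder slice at that value into
left-subtree inorder and right-subtree inorder, then recurse.
Recursive splits:
  root=6; inorder splits into left=[], right=[13, 16, 29]
  root=29; inorder splits into left=[13, 16], right=[]
  root=16; inorder splits into left=[13], right=[]
  root=13; inorder splits into left=[], right=[]
Reconstructed level-order: [6, 29, 16, 13]


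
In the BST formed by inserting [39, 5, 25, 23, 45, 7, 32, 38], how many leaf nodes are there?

Tree built from: [39, 5, 25, 23, 45, 7, 32, 38]
Tree (level-order array): [39, 5, 45, None, 25, None, None, 23, 32, 7, None, None, 38]
Rule: A leaf has 0 children.
Per-node child counts:
  node 39: 2 child(ren)
  node 5: 1 child(ren)
  node 25: 2 child(ren)
  node 23: 1 child(ren)
  node 7: 0 child(ren)
  node 32: 1 child(ren)
  node 38: 0 child(ren)
  node 45: 0 child(ren)
Matching nodes: [7, 38, 45]
Count of leaf nodes: 3


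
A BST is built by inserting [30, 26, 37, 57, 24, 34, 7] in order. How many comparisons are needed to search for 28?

Search path for 28: 30 -> 26
Found: False
Comparisons: 2


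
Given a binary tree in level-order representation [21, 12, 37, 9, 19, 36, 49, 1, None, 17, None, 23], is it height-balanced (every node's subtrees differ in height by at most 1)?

Tree (level-order array): [21, 12, 37, 9, 19, 36, 49, 1, None, 17, None, 23]
Definition: a tree is height-balanced if, at every node, |h(left) - h(right)| <= 1 (empty subtree has height -1).
Bottom-up per-node check:
  node 1: h_left=-1, h_right=-1, diff=0 [OK], height=0
  node 9: h_left=0, h_right=-1, diff=1 [OK], height=1
  node 17: h_left=-1, h_right=-1, diff=0 [OK], height=0
  node 19: h_left=0, h_right=-1, diff=1 [OK], height=1
  node 12: h_left=1, h_right=1, diff=0 [OK], height=2
  node 23: h_left=-1, h_right=-1, diff=0 [OK], height=0
  node 36: h_left=0, h_right=-1, diff=1 [OK], height=1
  node 49: h_left=-1, h_right=-1, diff=0 [OK], height=0
  node 37: h_left=1, h_right=0, diff=1 [OK], height=2
  node 21: h_left=2, h_right=2, diff=0 [OK], height=3
All nodes satisfy the balance condition.
Result: Balanced


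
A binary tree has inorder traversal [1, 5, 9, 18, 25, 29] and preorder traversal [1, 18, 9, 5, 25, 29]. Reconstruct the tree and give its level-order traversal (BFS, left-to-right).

Inorder:  [1, 5, 9, 18, 25, 29]
Preorder: [1, 18, 9, 5, 25, 29]
Algorithm: preorder visits root first, so consume preorder in order;
for each root, split the current inorder slice at that value into
left-subtree inorder and right-subtree inorder, then recurse.
Recursive splits:
  root=1; inorder splits into left=[], right=[5, 9, 18, 25, 29]
  root=18; inorder splits into left=[5, 9], right=[25, 29]
  root=9; inorder splits into left=[5], right=[]
  root=5; inorder splits into left=[], right=[]
  root=25; inorder splits into left=[], right=[29]
  root=29; inorder splits into left=[], right=[]
Reconstructed level-order: [1, 18, 9, 25, 5, 29]


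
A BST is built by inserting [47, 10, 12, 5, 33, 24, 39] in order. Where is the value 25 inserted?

Starting tree (level order): [47, 10, None, 5, 12, None, None, None, 33, 24, 39]
Insertion path: 47 -> 10 -> 12 -> 33 -> 24
Result: insert 25 as right child of 24
Final tree (level order): [47, 10, None, 5, 12, None, None, None, 33, 24, 39, None, 25]


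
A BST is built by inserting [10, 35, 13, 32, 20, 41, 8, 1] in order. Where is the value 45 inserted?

Starting tree (level order): [10, 8, 35, 1, None, 13, 41, None, None, None, 32, None, None, 20]
Insertion path: 10 -> 35 -> 41
Result: insert 45 as right child of 41
Final tree (level order): [10, 8, 35, 1, None, 13, 41, None, None, None, 32, None, 45, 20]


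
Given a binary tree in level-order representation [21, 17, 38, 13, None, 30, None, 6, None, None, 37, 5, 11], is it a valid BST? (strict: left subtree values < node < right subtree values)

Level-order array: [21, 17, 38, 13, None, 30, None, 6, None, None, 37, 5, 11]
Validate using subtree bounds (lo, hi): at each node, require lo < value < hi,
then recurse left with hi=value and right with lo=value.
Preorder trace (stopping at first violation):
  at node 21 with bounds (-inf, +inf): OK
  at node 17 with bounds (-inf, 21): OK
  at node 13 with bounds (-inf, 17): OK
  at node 6 with bounds (-inf, 13): OK
  at node 5 with bounds (-inf, 6): OK
  at node 11 with bounds (6, 13): OK
  at node 38 with bounds (21, +inf): OK
  at node 30 with bounds (21, 38): OK
  at node 37 with bounds (30, 38): OK
No violation found at any node.
Result: Valid BST


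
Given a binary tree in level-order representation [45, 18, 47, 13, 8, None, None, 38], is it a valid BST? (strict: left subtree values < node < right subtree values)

Level-order array: [45, 18, 47, 13, 8, None, None, 38]
Validate using subtree bounds (lo, hi): at each node, require lo < value < hi,
then recurse left with hi=value and right with lo=value.
Preorder trace (stopping at first violation):
  at node 45 with bounds (-inf, +inf): OK
  at node 18 with bounds (-inf, 45): OK
  at node 13 with bounds (-inf, 18): OK
  at node 38 with bounds (-inf, 13): VIOLATION
Node 38 violates its bound: not (-inf < 38 < 13).
Result: Not a valid BST


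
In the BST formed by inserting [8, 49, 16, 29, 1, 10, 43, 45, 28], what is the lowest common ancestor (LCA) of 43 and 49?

Tree insertion order: [8, 49, 16, 29, 1, 10, 43, 45, 28]
Tree (level-order array): [8, 1, 49, None, None, 16, None, 10, 29, None, None, 28, 43, None, None, None, 45]
In a BST, the LCA of p=43, q=49 is the first node v on the
root-to-leaf path with p <= v <= q (go left if both < v, right if both > v).
Walk from root:
  at 8: both 43 and 49 > 8, go right
  at 49: 43 <= 49 <= 49, this is the LCA
LCA = 49


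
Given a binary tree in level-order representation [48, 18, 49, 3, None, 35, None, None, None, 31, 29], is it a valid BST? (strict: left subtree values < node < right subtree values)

Level-order array: [48, 18, 49, 3, None, 35, None, None, None, 31, 29]
Validate using subtree bounds (lo, hi): at each node, require lo < value < hi,
then recurse left with hi=value and right with lo=value.
Preorder trace (stopping at first violation):
  at node 48 with bounds (-inf, +inf): OK
  at node 18 with bounds (-inf, 48): OK
  at node 3 with bounds (-inf, 18): OK
  at node 49 with bounds (48, +inf): OK
  at node 35 with bounds (48, 49): VIOLATION
Node 35 violates its bound: not (48 < 35 < 49).
Result: Not a valid BST


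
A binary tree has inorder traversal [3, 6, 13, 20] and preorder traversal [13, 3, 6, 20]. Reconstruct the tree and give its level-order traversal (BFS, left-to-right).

Inorder:  [3, 6, 13, 20]
Preorder: [13, 3, 6, 20]
Algorithm: preorder visits root first, so consume preorder in order;
for each root, split the current inorder slice at that value into
left-subtree inorder and right-subtree inorder, then recurse.
Recursive splits:
  root=13; inorder splits into left=[3, 6], right=[20]
  root=3; inorder splits into left=[], right=[6]
  root=6; inorder splits into left=[], right=[]
  root=20; inorder splits into left=[], right=[]
Reconstructed level-order: [13, 3, 20, 6]


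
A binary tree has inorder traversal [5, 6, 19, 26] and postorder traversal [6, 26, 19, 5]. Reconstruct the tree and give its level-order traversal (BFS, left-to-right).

Inorder:   [5, 6, 19, 26]
Postorder: [6, 26, 19, 5]
Algorithm: postorder visits root last, so walk postorder right-to-left;
each value is the root of the current inorder slice — split it at that
value, recurse on the right subtree first, then the left.
Recursive splits:
  root=5; inorder splits into left=[], right=[6, 19, 26]
  root=19; inorder splits into left=[6], right=[26]
  root=26; inorder splits into left=[], right=[]
  root=6; inorder splits into left=[], right=[]
Reconstructed level-order: [5, 19, 6, 26]


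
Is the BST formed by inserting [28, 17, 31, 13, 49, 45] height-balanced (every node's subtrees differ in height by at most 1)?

Tree (level-order array): [28, 17, 31, 13, None, None, 49, None, None, 45]
Definition: a tree is height-balanced if, at every node, |h(left) - h(right)| <= 1 (empty subtree has height -1).
Bottom-up per-node check:
  node 13: h_left=-1, h_right=-1, diff=0 [OK], height=0
  node 17: h_left=0, h_right=-1, diff=1 [OK], height=1
  node 45: h_left=-1, h_right=-1, diff=0 [OK], height=0
  node 49: h_left=0, h_right=-1, diff=1 [OK], height=1
  node 31: h_left=-1, h_right=1, diff=2 [FAIL (|-1-1|=2 > 1)], height=2
  node 28: h_left=1, h_right=2, diff=1 [OK], height=3
Node 31 violates the condition: |-1 - 1| = 2 > 1.
Result: Not balanced


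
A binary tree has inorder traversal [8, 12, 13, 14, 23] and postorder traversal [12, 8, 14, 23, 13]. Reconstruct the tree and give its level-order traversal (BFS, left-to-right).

Inorder:   [8, 12, 13, 14, 23]
Postorder: [12, 8, 14, 23, 13]
Algorithm: postorder visits root last, so walk postorder right-to-left;
each value is the root of the current inorder slice — split it at that
value, recurse on the right subtree first, then the left.
Recursive splits:
  root=13; inorder splits into left=[8, 12], right=[14, 23]
  root=23; inorder splits into left=[14], right=[]
  root=14; inorder splits into left=[], right=[]
  root=8; inorder splits into left=[], right=[12]
  root=12; inorder splits into left=[], right=[]
Reconstructed level-order: [13, 8, 23, 12, 14]


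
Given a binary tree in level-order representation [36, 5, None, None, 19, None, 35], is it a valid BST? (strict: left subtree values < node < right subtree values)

Level-order array: [36, 5, None, None, 19, None, 35]
Validate using subtree bounds (lo, hi): at each node, require lo < value < hi,
then recurse left with hi=value and right with lo=value.
Preorder trace (stopping at first violation):
  at node 36 with bounds (-inf, +inf): OK
  at node 5 with bounds (-inf, 36): OK
  at node 19 with bounds (5, 36): OK
  at node 35 with bounds (19, 36): OK
No violation found at any node.
Result: Valid BST


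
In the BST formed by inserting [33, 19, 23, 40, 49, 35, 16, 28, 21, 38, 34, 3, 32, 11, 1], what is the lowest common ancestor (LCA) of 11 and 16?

Tree insertion order: [33, 19, 23, 40, 49, 35, 16, 28, 21, 38, 34, 3, 32, 11, 1]
Tree (level-order array): [33, 19, 40, 16, 23, 35, 49, 3, None, 21, 28, 34, 38, None, None, 1, 11, None, None, None, 32]
In a BST, the LCA of p=11, q=16 is the first node v on the
root-to-leaf path with p <= v <= q (go left if both < v, right if both > v).
Walk from root:
  at 33: both 11 and 16 < 33, go left
  at 19: both 11 and 16 < 19, go left
  at 16: 11 <= 16 <= 16, this is the LCA
LCA = 16


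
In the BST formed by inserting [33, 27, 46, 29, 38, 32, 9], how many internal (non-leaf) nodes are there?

Tree built from: [33, 27, 46, 29, 38, 32, 9]
Tree (level-order array): [33, 27, 46, 9, 29, 38, None, None, None, None, 32]
Rule: An internal node has at least one child.
Per-node child counts:
  node 33: 2 child(ren)
  node 27: 2 child(ren)
  node 9: 0 child(ren)
  node 29: 1 child(ren)
  node 32: 0 child(ren)
  node 46: 1 child(ren)
  node 38: 0 child(ren)
Matching nodes: [33, 27, 29, 46]
Count of internal (non-leaf) nodes: 4


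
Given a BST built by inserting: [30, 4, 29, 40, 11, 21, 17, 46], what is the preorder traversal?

Tree insertion order: [30, 4, 29, 40, 11, 21, 17, 46]
Tree (level-order array): [30, 4, 40, None, 29, None, 46, 11, None, None, None, None, 21, 17]
Preorder traversal: [30, 4, 29, 11, 21, 17, 40, 46]


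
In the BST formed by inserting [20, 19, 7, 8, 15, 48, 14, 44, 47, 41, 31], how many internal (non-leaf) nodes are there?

Tree built from: [20, 19, 7, 8, 15, 48, 14, 44, 47, 41, 31]
Tree (level-order array): [20, 19, 48, 7, None, 44, None, None, 8, 41, 47, None, 15, 31, None, None, None, 14]
Rule: An internal node has at least one child.
Per-node child counts:
  node 20: 2 child(ren)
  node 19: 1 child(ren)
  node 7: 1 child(ren)
  node 8: 1 child(ren)
  node 15: 1 child(ren)
  node 14: 0 child(ren)
  node 48: 1 child(ren)
  node 44: 2 child(ren)
  node 41: 1 child(ren)
  node 31: 0 child(ren)
  node 47: 0 child(ren)
Matching nodes: [20, 19, 7, 8, 15, 48, 44, 41]
Count of internal (non-leaf) nodes: 8


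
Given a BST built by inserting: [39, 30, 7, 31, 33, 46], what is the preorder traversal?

Tree insertion order: [39, 30, 7, 31, 33, 46]
Tree (level-order array): [39, 30, 46, 7, 31, None, None, None, None, None, 33]
Preorder traversal: [39, 30, 7, 31, 33, 46]


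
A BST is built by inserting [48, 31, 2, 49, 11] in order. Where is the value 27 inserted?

Starting tree (level order): [48, 31, 49, 2, None, None, None, None, 11]
Insertion path: 48 -> 31 -> 2 -> 11
Result: insert 27 as right child of 11
Final tree (level order): [48, 31, 49, 2, None, None, None, None, 11, None, 27]


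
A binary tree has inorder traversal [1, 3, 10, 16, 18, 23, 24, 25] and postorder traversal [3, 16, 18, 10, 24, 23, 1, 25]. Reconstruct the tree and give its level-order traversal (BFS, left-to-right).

Inorder:   [1, 3, 10, 16, 18, 23, 24, 25]
Postorder: [3, 16, 18, 10, 24, 23, 1, 25]
Algorithm: postorder visits root last, so walk postorder right-to-left;
each value is the root of the current inorder slice — split it at that
value, recurse on the right subtree first, then the left.
Recursive splits:
  root=25; inorder splits into left=[1, 3, 10, 16, 18, 23, 24], right=[]
  root=1; inorder splits into left=[], right=[3, 10, 16, 18, 23, 24]
  root=23; inorder splits into left=[3, 10, 16, 18], right=[24]
  root=24; inorder splits into left=[], right=[]
  root=10; inorder splits into left=[3], right=[16, 18]
  root=18; inorder splits into left=[16], right=[]
  root=16; inorder splits into left=[], right=[]
  root=3; inorder splits into left=[], right=[]
Reconstructed level-order: [25, 1, 23, 10, 24, 3, 18, 16]


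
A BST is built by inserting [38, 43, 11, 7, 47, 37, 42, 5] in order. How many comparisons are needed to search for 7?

Search path for 7: 38 -> 11 -> 7
Found: True
Comparisons: 3


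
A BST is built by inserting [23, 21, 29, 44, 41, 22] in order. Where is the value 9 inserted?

Starting tree (level order): [23, 21, 29, None, 22, None, 44, None, None, 41]
Insertion path: 23 -> 21
Result: insert 9 as left child of 21
Final tree (level order): [23, 21, 29, 9, 22, None, 44, None, None, None, None, 41]


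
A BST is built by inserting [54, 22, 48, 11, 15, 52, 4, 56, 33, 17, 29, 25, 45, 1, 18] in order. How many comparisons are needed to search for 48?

Search path for 48: 54 -> 22 -> 48
Found: True
Comparisons: 3


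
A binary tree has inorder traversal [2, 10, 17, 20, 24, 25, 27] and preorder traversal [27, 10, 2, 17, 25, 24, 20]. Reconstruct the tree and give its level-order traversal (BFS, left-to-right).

Inorder:  [2, 10, 17, 20, 24, 25, 27]
Preorder: [27, 10, 2, 17, 25, 24, 20]
Algorithm: preorder visits root first, so consume preorder in order;
for each root, split the current inorder slice at that value into
left-subtree inorder and right-subtree inorder, then recurse.
Recursive splits:
  root=27; inorder splits into left=[2, 10, 17, 20, 24, 25], right=[]
  root=10; inorder splits into left=[2], right=[17, 20, 24, 25]
  root=2; inorder splits into left=[], right=[]
  root=17; inorder splits into left=[], right=[20, 24, 25]
  root=25; inorder splits into left=[20, 24], right=[]
  root=24; inorder splits into left=[20], right=[]
  root=20; inorder splits into left=[], right=[]
Reconstructed level-order: [27, 10, 2, 17, 25, 24, 20]


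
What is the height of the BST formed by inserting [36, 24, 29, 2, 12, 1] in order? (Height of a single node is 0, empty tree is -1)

Insertion order: [36, 24, 29, 2, 12, 1]
Tree (level-order array): [36, 24, None, 2, 29, 1, 12]
Compute height bottom-up (empty subtree = -1):
  height(1) = 1 + max(-1, -1) = 0
  height(12) = 1 + max(-1, -1) = 0
  height(2) = 1 + max(0, 0) = 1
  height(29) = 1 + max(-1, -1) = 0
  height(24) = 1 + max(1, 0) = 2
  height(36) = 1 + max(2, -1) = 3
Height = 3


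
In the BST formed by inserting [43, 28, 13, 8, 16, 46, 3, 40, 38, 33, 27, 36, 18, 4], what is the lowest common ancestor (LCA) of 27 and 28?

Tree insertion order: [43, 28, 13, 8, 16, 46, 3, 40, 38, 33, 27, 36, 18, 4]
Tree (level-order array): [43, 28, 46, 13, 40, None, None, 8, 16, 38, None, 3, None, None, 27, 33, None, None, 4, 18, None, None, 36]
In a BST, the LCA of p=27, q=28 is the first node v on the
root-to-leaf path with p <= v <= q (go left if both < v, right if both > v).
Walk from root:
  at 43: both 27 and 28 < 43, go left
  at 28: 27 <= 28 <= 28, this is the LCA
LCA = 28


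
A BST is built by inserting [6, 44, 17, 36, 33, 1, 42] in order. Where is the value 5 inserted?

Starting tree (level order): [6, 1, 44, None, None, 17, None, None, 36, 33, 42]
Insertion path: 6 -> 1
Result: insert 5 as right child of 1
Final tree (level order): [6, 1, 44, None, 5, 17, None, None, None, None, 36, 33, 42]


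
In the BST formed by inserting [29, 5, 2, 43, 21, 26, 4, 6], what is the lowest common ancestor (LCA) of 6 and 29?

Tree insertion order: [29, 5, 2, 43, 21, 26, 4, 6]
Tree (level-order array): [29, 5, 43, 2, 21, None, None, None, 4, 6, 26]
In a BST, the LCA of p=6, q=29 is the first node v on the
root-to-leaf path with p <= v <= q (go left if both < v, right if both > v).
Walk from root:
  at 29: 6 <= 29 <= 29, this is the LCA
LCA = 29


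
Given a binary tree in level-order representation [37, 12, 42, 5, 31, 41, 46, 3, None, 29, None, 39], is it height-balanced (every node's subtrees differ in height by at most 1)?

Tree (level-order array): [37, 12, 42, 5, 31, 41, 46, 3, None, 29, None, 39]
Definition: a tree is height-balanced if, at every node, |h(left) - h(right)| <= 1 (empty subtree has height -1).
Bottom-up per-node check:
  node 3: h_left=-1, h_right=-1, diff=0 [OK], height=0
  node 5: h_left=0, h_right=-1, diff=1 [OK], height=1
  node 29: h_left=-1, h_right=-1, diff=0 [OK], height=0
  node 31: h_left=0, h_right=-1, diff=1 [OK], height=1
  node 12: h_left=1, h_right=1, diff=0 [OK], height=2
  node 39: h_left=-1, h_right=-1, diff=0 [OK], height=0
  node 41: h_left=0, h_right=-1, diff=1 [OK], height=1
  node 46: h_left=-1, h_right=-1, diff=0 [OK], height=0
  node 42: h_left=1, h_right=0, diff=1 [OK], height=2
  node 37: h_left=2, h_right=2, diff=0 [OK], height=3
All nodes satisfy the balance condition.
Result: Balanced


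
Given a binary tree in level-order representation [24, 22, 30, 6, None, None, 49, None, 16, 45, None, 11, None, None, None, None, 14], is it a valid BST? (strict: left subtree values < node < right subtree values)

Level-order array: [24, 22, 30, 6, None, None, 49, None, 16, 45, None, 11, None, None, None, None, 14]
Validate using subtree bounds (lo, hi): at each node, require lo < value < hi,
then recurse left with hi=value and right with lo=value.
Preorder trace (stopping at first violation):
  at node 24 with bounds (-inf, +inf): OK
  at node 22 with bounds (-inf, 24): OK
  at node 6 with bounds (-inf, 22): OK
  at node 16 with bounds (6, 22): OK
  at node 11 with bounds (6, 16): OK
  at node 14 with bounds (11, 16): OK
  at node 30 with bounds (24, +inf): OK
  at node 49 with bounds (30, +inf): OK
  at node 45 with bounds (30, 49): OK
No violation found at any node.
Result: Valid BST


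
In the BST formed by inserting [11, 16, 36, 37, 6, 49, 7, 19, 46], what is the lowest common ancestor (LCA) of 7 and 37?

Tree insertion order: [11, 16, 36, 37, 6, 49, 7, 19, 46]
Tree (level-order array): [11, 6, 16, None, 7, None, 36, None, None, 19, 37, None, None, None, 49, 46]
In a BST, the LCA of p=7, q=37 is the first node v on the
root-to-leaf path with p <= v <= q (go left if both < v, right if both > v).
Walk from root:
  at 11: 7 <= 11 <= 37, this is the LCA
LCA = 11


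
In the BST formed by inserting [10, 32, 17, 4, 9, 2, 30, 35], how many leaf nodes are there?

Tree built from: [10, 32, 17, 4, 9, 2, 30, 35]
Tree (level-order array): [10, 4, 32, 2, 9, 17, 35, None, None, None, None, None, 30]
Rule: A leaf has 0 children.
Per-node child counts:
  node 10: 2 child(ren)
  node 4: 2 child(ren)
  node 2: 0 child(ren)
  node 9: 0 child(ren)
  node 32: 2 child(ren)
  node 17: 1 child(ren)
  node 30: 0 child(ren)
  node 35: 0 child(ren)
Matching nodes: [2, 9, 30, 35]
Count of leaf nodes: 4


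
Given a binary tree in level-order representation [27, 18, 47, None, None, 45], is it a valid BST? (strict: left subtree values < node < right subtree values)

Level-order array: [27, 18, 47, None, None, 45]
Validate using subtree bounds (lo, hi): at each node, require lo < value < hi,
then recurse left with hi=value and right with lo=value.
Preorder trace (stopping at first violation):
  at node 27 with bounds (-inf, +inf): OK
  at node 18 with bounds (-inf, 27): OK
  at node 47 with bounds (27, +inf): OK
  at node 45 with bounds (27, 47): OK
No violation found at any node.
Result: Valid BST


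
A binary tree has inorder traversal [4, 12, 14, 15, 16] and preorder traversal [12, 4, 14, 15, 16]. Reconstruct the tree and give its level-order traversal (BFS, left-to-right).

Inorder:  [4, 12, 14, 15, 16]
Preorder: [12, 4, 14, 15, 16]
Algorithm: preorder visits root first, so consume preorder in order;
for each root, split the current inorder slice at that value into
left-subtree inorder and right-subtree inorder, then recurse.
Recursive splits:
  root=12; inorder splits into left=[4], right=[14, 15, 16]
  root=4; inorder splits into left=[], right=[]
  root=14; inorder splits into left=[], right=[15, 16]
  root=15; inorder splits into left=[], right=[16]
  root=16; inorder splits into left=[], right=[]
Reconstructed level-order: [12, 4, 14, 15, 16]


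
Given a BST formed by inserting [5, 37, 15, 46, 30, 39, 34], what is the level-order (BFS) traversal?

Tree insertion order: [5, 37, 15, 46, 30, 39, 34]
Tree (level-order array): [5, None, 37, 15, 46, None, 30, 39, None, None, 34]
BFS from the root, enqueuing left then right child of each popped node:
  queue [5] -> pop 5, enqueue [37], visited so far: [5]
  queue [37] -> pop 37, enqueue [15, 46], visited so far: [5, 37]
  queue [15, 46] -> pop 15, enqueue [30], visited so far: [5, 37, 15]
  queue [46, 30] -> pop 46, enqueue [39], visited so far: [5, 37, 15, 46]
  queue [30, 39] -> pop 30, enqueue [34], visited so far: [5, 37, 15, 46, 30]
  queue [39, 34] -> pop 39, enqueue [none], visited so far: [5, 37, 15, 46, 30, 39]
  queue [34] -> pop 34, enqueue [none], visited so far: [5, 37, 15, 46, 30, 39, 34]
Result: [5, 37, 15, 46, 30, 39, 34]


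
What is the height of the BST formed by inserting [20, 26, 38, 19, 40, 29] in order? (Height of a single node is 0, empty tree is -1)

Insertion order: [20, 26, 38, 19, 40, 29]
Tree (level-order array): [20, 19, 26, None, None, None, 38, 29, 40]
Compute height bottom-up (empty subtree = -1):
  height(19) = 1 + max(-1, -1) = 0
  height(29) = 1 + max(-1, -1) = 0
  height(40) = 1 + max(-1, -1) = 0
  height(38) = 1 + max(0, 0) = 1
  height(26) = 1 + max(-1, 1) = 2
  height(20) = 1 + max(0, 2) = 3
Height = 3


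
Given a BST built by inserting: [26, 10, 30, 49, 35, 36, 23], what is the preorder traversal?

Tree insertion order: [26, 10, 30, 49, 35, 36, 23]
Tree (level-order array): [26, 10, 30, None, 23, None, 49, None, None, 35, None, None, 36]
Preorder traversal: [26, 10, 23, 30, 49, 35, 36]


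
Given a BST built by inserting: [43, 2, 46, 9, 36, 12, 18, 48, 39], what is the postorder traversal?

Tree insertion order: [43, 2, 46, 9, 36, 12, 18, 48, 39]
Tree (level-order array): [43, 2, 46, None, 9, None, 48, None, 36, None, None, 12, 39, None, 18]
Postorder traversal: [18, 12, 39, 36, 9, 2, 48, 46, 43]


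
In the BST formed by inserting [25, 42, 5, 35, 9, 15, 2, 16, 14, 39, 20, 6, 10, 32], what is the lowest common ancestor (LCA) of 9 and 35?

Tree insertion order: [25, 42, 5, 35, 9, 15, 2, 16, 14, 39, 20, 6, 10, 32]
Tree (level-order array): [25, 5, 42, 2, 9, 35, None, None, None, 6, 15, 32, 39, None, None, 14, 16, None, None, None, None, 10, None, None, 20]
In a BST, the LCA of p=9, q=35 is the first node v on the
root-to-leaf path with p <= v <= q (go left if both < v, right if both > v).
Walk from root:
  at 25: 9 <= 25 <= 35, this is the LCA
LCA = 25


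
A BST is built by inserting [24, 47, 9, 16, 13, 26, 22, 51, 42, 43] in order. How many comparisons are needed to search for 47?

Search path for 47: 24 -> 47
Found: True
Comparisons: 2


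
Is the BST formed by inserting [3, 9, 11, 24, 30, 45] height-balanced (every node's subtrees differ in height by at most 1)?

Tree (level-order array): [3, None, 9, None, 11, None, 24, None, 30, None, 45]
Definition: a tree is height-balanced if, at every node, |h(left) - h(right)| <= 1 (empty subtree has height -1).
Bottom-up per-node check:
  node 45: h_left=-1, h_right=-1, diff=0 [OK], height=0
  node 30: h_left=-1, h_right=0, diff=1 [OK], height=1
  node 24: h_left=-1, h_right=1, diff=2 [FAIL (|-1-1|=2 > 1)], height=2
  node 11: h_left=-1, h_right=2, diff=3 [FAIL (|-1-2|=3 > 1)], height=3
  node 9: h_left=-1, h_right=3, diff=4 [FAIL (|-1-3|=4 > 1)], height=4
  node 3: h_left=-1, h_right=4, diff=5 [FAIL (|-1-4|=5 > 1)], height=5
Node 24 violates the condition: |-1 - 1| = 2 > 1.
Result: Not balanced


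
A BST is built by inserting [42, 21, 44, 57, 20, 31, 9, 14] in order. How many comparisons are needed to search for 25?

Search path for 25: 42 -> 21 -> 31
Found: False
Comparisons: 3


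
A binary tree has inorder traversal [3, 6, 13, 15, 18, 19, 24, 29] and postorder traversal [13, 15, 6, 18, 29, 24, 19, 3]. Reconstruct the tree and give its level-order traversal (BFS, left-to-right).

Inorder:   [3, 6, 13, 15, 18, 19, 24, 29]
Postorder: [13, 15, 6, 18, 29, 24, 19, 3]
Algorithm: postorder visits root last, so walk postorder right-to-left;
each value is the root of the current inorder slice — split it at that
value, recurse on the right subtree first, then the left.
Recursive splits:
  root=3; inorder splits into left=[], right=[6, 13, 15, 18, 19, 24, 29]
  root=19; inorder splits into left=[6, 13, 15, 18], right=[24, 29]
  root=24; inorder splits into left=[], right=[29]
  root=29; inorder splits into left=[], right=[]
  root=18; inorder splits into left=[6, 13, 15], right=[]
  root=6; inorder splits into left=[], right=[13, 15]
  root=15; inorder splits into left=[13], right=[]
  root=13; inorder splits into left=[], right=[]
Reconstructed level-order: [3, 19, 18, 24, 6, 29, 15, 13]


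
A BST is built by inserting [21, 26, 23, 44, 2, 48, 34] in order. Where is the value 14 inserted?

Starting tree (level order): [21, 2, 26, None, None, 23, 44, None, None, 34, 48]
Insertion path: 21 -> 2
Result: insert 14 as right child of 2
Final tree (level order): [21, 2, 26, None, 14, 23, 44, None, None, None, None, 34, 48]


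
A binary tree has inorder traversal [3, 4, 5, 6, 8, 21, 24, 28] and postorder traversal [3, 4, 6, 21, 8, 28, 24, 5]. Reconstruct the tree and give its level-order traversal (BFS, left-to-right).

Inorder:   [3, 4, 5, 6, 8, 21, 24, 28]
Postorder: [3, 4, 6, 21, 8, 28, 24, 5]
Algorithm: postorder visits root last, so walk postorder right-to-left;
each value is the root of the current inorder slice — split it at that
value, recurse on the right subtree first, then the left.
Recursive splits:
  root=5; inorder splits into left=[3, 4], right=[6, 8, 21, 24, 28]
  root=24; inorder splits into left=[6, 8, 21], right=[28]
  root=28; inorder splits into left=[], right=[]
  root=8; inorder splits into left=[6], right=[21]
  root=21; inorder splits into left=[], right=[]
  root=6; inorder splits into left=[], right=[]
  root=4; inorder splits into left=[3], right=[]
  root=3; inorder splits into left=[], right=[]
Reconstructed level-order: [5, 4, 24, 3, 8, 28, 6, 21]
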